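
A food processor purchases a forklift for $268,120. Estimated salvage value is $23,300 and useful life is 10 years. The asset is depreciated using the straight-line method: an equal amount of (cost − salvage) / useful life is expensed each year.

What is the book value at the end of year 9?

Depreciable base = $268,120 − $23,300 = $244,820.
Annual expense = $244,820 / 10 = $24,482.
End of year 1: book value $243,638.
End of year 2: book value $219,156.
End of year 3: book value $194,674.
End of year 4: book value $170,192.
End of year 5: book value $145,710.
End of year 6: book value $121,228.
End of year 7: book value $96,746.
End of year 8: book value $72,264.
End of year 9: book value $47,782.

$47,782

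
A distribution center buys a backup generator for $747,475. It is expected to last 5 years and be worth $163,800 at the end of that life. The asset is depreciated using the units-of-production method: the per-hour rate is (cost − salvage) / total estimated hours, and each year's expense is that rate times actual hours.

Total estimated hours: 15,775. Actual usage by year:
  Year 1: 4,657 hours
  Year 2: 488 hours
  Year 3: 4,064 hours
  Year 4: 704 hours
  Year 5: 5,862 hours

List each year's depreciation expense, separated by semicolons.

$172,309; $18,056; $150,368; $26,048; $216,894

Depreciable base = $747,475 − $163,800 = $583,675.
Rate = $583,675 / 15,775 hours = $37 per hour.
Year 1: 4,657 × $37 = $172,309. Book value $575,166.
Year 2: 488 × $37 = $18,056. Book value $557,110.
Year 3: 4,064 × $37 = $150,368. Book value $406,742.
Year 4: 704 × $37 = $26,048. Book value $380,694.
Year 5: 5,862 × $37 = $216,894. Book value $163,800.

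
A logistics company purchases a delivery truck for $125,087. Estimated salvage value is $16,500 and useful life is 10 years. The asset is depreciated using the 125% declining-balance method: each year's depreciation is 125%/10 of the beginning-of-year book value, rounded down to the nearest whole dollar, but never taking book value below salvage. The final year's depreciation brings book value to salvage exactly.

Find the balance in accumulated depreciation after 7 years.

$75,964

Depreciable base = $125,087 − $16,500 = $108,587.
Year 1: ⌊$125,087 × 125%/10⌋ = $15,635. Book value $109,452.
Year 2: ⌊$109,452 × 125%/10⌋ = $13,681. Book value $95,771.
Year 3: ⌊$95,771 × 125%/10⌋ = $11,971. Book value $83,800.
Year 4: ⌊$83,800 × 125%/10⌋ = $10,475. Book value $73,325.
Year 5: ⌊$73,325 × 125%/10⌋ = $9,165. Book value $64,160.
Year 6: ⌊$64,160 × 125%/10⌋ = $8,020. Book value $56,140.
Year 7: ⌊$56,140 × 125%/10⌋ = $7,017. Book value $49,123.
Accumulated through year 7 = $125,087 − $49,123 = $75,964.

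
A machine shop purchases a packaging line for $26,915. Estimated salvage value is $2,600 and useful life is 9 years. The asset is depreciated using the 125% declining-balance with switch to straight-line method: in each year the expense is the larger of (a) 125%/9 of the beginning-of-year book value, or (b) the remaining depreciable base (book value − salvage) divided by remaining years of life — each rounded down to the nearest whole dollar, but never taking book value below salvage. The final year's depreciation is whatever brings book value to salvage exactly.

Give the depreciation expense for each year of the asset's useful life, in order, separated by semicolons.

Depreciable base = $26,915 − $2,600 = $24,315.
Year 1: DB = ⌊$26,915 × 125%/9⌋ = $3,738; SL = ⌊$24,315/9⌋ = $2,701 → take DB $3,738. Book value $23,177.
Year 2: DB = ⌊$23,177 × 125%/9⌋ = $3,219; SL = ⌊$20,577/8⌋ = $2,572 → take DB $3,219. Book value $19,958.
Year 3: DB = ⌊$19,958 × 125%/9⌋ = $2,771; SL = ⌊$17,358/7⌋ = $2,479 → take DB $2,771. Book value $17,187.
Year 4: DB = ⌊$17,187 × 125%/9⌋ = $2,387; SL = ⌊$14,587/6⌋ = $2,431 → take SL $2,431. Book value $14,756.
Year 5: DB = ⌊$14,756 × 125%/9⌋ = $2,049; SL = ⌊$12,156/5⌋ = $2,431 → take SL $2,431. Book value $12,325.
Year 6: DB = ⌊$12,325 × 125%/9⌋ = $1,711; SL = ⌊$9,725/4⌋ = $2,431 → take SL $2,431. Book value $9,894.
Year 7: DB = ⌊$9,894 × 125%/9⌋ = $1,374; SL = ⌊$7,294/3⌋ = $2,431 → take SL $2,431. Book value $7,463.
Year 8: DB = ⌊$7,463 × 125%/9⌋ = $1,036; SL = ⌊$4,863/2⌋ = $2,431 → take SL $2,431. Book value $5,032.
Year 9 (final): $5,032 − $2,600 = $2,432. Book value $2,600.

$3,738; $3,219; $2,771; $2,431; $2,431; $2,431; $2,431; $2,431; $2,432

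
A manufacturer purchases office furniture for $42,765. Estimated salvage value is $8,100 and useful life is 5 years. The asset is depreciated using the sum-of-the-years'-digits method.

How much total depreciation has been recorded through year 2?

Depreciable base = $42,765 − $8,100 = $34,665.
Sum of the years' digits = 5+4+3+2+1 = 15.
Year 1: $34,665 × 5/15 = $11,555. Book value $31,210.
Year 2: $34,665 × 4/15 = $9,244. Book value $21,966.
Accumulated through year 2 = $42,765 − $21,966 = $20,799.

$20,799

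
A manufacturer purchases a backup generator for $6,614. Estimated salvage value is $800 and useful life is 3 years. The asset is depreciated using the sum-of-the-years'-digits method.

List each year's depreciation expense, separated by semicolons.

$2,907; $1,938; $969

Depreciable base = $6,614 − $800 = $5,814.
Sum of the years' digits = 3+2+1 = 6.
Year 1: $5,814 × 3/6 = $2,907. Book value $3,707.
Year 2: $5,814 × 2/6 = $1,938. Book value $1,769.
Year 3: $5,814 × 1/6 = $969. Book value $800.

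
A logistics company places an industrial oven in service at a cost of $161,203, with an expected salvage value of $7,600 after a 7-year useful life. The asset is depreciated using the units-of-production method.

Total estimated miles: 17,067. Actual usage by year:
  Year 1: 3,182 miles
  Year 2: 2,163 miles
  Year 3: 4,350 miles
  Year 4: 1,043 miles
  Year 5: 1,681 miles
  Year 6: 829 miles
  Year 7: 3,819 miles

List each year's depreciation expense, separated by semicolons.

$28,638; $19,467; $39,150; $9,387; $15,129; $7,461; $34,371

Depreciable base = $161,203 − $7,600 = $153,603.
Rate = $153,603 / 17,067 miles = $9 per mile.
Year 1: 3,182 × $9 = $28,638. Book value $132,565.
Year 2: 2,163 × $9 = $19,467. Book value $113,098.
Year 3: 4,350 × $9 = $39,150. Book value $73,948.
Year 4: 1,043 × $9 = $9,387. Book value $64,561.
Year 5: 1,681 × $9 = $15,129. Book value $49,432.
Year 6: 829 × $9 = $7,461. Book value $41,971.
Year 7: 3,819 × $9 = $34,371. Book value $7,600.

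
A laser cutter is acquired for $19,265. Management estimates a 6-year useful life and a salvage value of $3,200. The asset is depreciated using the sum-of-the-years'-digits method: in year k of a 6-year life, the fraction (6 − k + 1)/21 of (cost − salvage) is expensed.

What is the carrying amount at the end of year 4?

$5,495

Depreciable base = $19,265 − $3,200 = $16,065.
Sum of the years' digits = 6+5+4+3+2+1 = 21.
Year 1: $16,065 × 6/21 = $4,590. Book value $14,675.
Year 2: $16,065 × 5/21 = $3,825. Book value $10,850.
Year 3: $16,065 × 4/21 = $3,060. Book value $7,790.
Year 4: $16,065 × 3/21 = $2,295. Book value $5,495.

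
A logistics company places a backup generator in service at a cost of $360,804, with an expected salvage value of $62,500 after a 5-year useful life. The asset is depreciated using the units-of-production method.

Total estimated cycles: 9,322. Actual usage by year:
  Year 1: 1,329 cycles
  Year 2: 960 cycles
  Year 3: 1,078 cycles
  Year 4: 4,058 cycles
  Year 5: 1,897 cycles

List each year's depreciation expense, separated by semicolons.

Depreciable base = $360,804 − $62,500 = $298,304.
Rate = $298,304 / 9,322 cycles = $32 per cycle.
Year 1: 1,329 × $32 = $42,528. Book value $318,276.
Year 2: 960 × $32 = $30,720. Book value $287,556.
Year 3: 1,078 × $32 = $34,496. Book value $253,060.
Year 4: 4,058 × $32 = $129,856. Book value $123,204.
Year 5: 1,897 × $32 = $60,704. Book value $62,500.

$42,528; $30,720; $34,496; $129,856; $60,704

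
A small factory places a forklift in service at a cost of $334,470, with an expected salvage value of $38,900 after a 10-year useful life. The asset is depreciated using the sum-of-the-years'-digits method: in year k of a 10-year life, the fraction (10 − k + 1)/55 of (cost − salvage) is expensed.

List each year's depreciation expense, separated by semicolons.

$53,740; $48,366; $42,992; $37,618; $32,244; $26,870; $21,496; $16,122; $10,748; $5,374

Depreciable base = $334,470 − $38,900 = $295,570.
Sum of the years' digits = 10+9+8+7+6+5+4+3+2+1 = 55.
Year 1: $295,570 × 10/55 = $53,740. Book value $280,730.
Year 2: $295,570 × 9/55 = $48,366. Book value $232,364.
Year 3: $295,570 × 8/55 = $42,992. Book value $189,372.
Year 4: $295,570 × 7/55 = $37,618. Book value $151,754.
Year 5: $295,570 × 6/55 = $32,244. Book value $119,510.
Year 6: $295,570 × 5/55 = $26,870. Book value $92,640.
Year 7: $295,570 × 4/55 = $21,496. Book value $71,144.
Year 8: $295,570 × 3/55 = $16,122. Book value $55,022.
Year 9: $295,570 × 2/55 = $10,748. Book value $44,274.
Year 10: $295,570 × 1/55 = $5,374. Book value $38,900.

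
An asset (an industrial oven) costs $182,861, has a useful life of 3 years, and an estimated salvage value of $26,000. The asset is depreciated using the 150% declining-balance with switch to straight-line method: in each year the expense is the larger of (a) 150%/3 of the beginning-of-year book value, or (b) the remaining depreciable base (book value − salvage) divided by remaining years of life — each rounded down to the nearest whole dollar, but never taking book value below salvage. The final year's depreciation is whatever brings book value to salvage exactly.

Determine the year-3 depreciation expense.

Depreciable base = $182,861 − $26,000 = $156,861.
Year 1: DB = ⌊$182,861 × 150%/3⌋ = $91,430; SL = ⌊$156,861/3⌋ = $52,287 → take DB $91,430. Book value $91,431.
Year 2: DB = ⌊$91,431 × 150%/3⌋ = $45,715; SL = ⌊$65,431/2⌋ = $32,715 → take DB $45,715. Book value $45,716.
Year 3 (final): $45,716 − $26,000 = $19,716. Book value $26,000.

$19,716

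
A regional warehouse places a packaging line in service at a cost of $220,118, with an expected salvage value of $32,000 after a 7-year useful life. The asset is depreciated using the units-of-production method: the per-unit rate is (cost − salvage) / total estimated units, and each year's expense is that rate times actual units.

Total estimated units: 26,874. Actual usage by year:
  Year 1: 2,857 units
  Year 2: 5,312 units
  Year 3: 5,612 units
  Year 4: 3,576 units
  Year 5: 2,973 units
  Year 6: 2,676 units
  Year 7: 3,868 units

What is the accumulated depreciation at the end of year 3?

Depreciable base = $220,118 − $32,000 = $188,118.
Rate = $188,118 / 26,874 units = $7 per unit.
Year 1: 2,857 × $7 = $19,999. Book value $200,119.
Year 2: 5,312 × $7 = $37,184. Book value $162,935.
Year 3: 5,612 × $7 = $39,284. Book value $123,651.
Accumulated through year 3 = $220,118 − $123,651 = $96,467.

$96,467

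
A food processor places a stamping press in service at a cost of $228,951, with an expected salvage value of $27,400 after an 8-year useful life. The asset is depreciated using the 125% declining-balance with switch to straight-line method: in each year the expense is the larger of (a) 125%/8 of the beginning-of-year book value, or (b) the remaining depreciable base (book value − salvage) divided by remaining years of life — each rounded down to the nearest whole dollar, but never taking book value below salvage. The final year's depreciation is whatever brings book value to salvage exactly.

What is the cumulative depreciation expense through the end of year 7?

Depreciable base = $228,951 − $27,400 = $201,551.
Year 1: DB = ⌊$228,951 × 125%/8⌋ = $35,773; SL = ⌊$201,551/8⌋ = $25,193 → take DB $35,773. Book value $193,178.
Year 2: DB = ⌊$193,178 × 125%/8⌋ = $30,184; SL = ⌊$165,778/7⌋ = $23,682 → take DB $30,184. Book value $162,994.
Year 3: DB = ⌊$162,994 × 125%/8⌋ = $25,467; SL = ⌊$135,594/6⌋ = $22,599 → take DB $25,467. Book value $137,527.
Year 4: DB = ⌊$137,527 × 125%/8⌋ = $21,488; SL = ⌊$110,127/5⌋ = $22,025 → take SL $22,025. Book value $115,502.
Year 5: DB = ⌊$115,502 × 125%/8⌋ = $18,047; SL = ⌊$88,102/4⌋ = $22,025 → take SL $22,025. Book value $93,477.
Year 6: DB = ⌊$93,477 × 125%/8⌋ = $14,605; SL = ⌊$66,077/3⌋ = $22,025 → take SL $22,025. Book value $71,452.
Year 7: DB = ⌊$71,452 × 125%/8⌋ = $11,164; SL = ⌊$44,052/2⌋ = $22,026 → take SL $22,026. Book value $49,426.
Accumulated through year 7 = $228,951 − $49,426 = $179,525.

$179,525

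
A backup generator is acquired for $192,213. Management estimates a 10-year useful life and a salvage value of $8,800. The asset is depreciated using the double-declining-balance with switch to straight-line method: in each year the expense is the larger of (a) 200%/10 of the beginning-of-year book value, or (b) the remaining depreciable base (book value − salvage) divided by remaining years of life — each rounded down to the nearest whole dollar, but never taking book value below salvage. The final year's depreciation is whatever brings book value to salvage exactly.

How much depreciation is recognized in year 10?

Depreciable base = $192,213 − $8,800 = $183,413.
Year 1: DB = ⌊$192,213 × 200%/10⌋ = $38,442; SL = ⌊$183,413/10⌋ = $18,341 → take DB $38,442. Book value $153,771.
Year 2: DB = ⌊$153,771 × 200%/10⌋ = $30,754; SL = ⌊$144,971/9⌋ = $16,107 → take DB $30,754. Book value $123,017.
Year 3: DB = ⌊$123,017 × 200%/10⌋ = $24,603; SL = ⌊$114,217/8⌋ = $14,277 → take DB $24,603. Book value $98,414.
Year 4: DB = ⌊$98,414 × 200%/10⌋ = $19,682; SL = ⌊$89,614/7⌋ = $12,802 → take DB $19,682. Book value $78,732.
Year 5: DB = ⌊$78,732 × 200%/10⌋ = $15,746; SL = ⌊$69,932/6⌋ = $11,655 → take DB $15,746. Book value $62,986.
Year 6: DB = ⌊$62,986 × 200%/10⌋ = $12,597; SL = ⌊$54,186/5⌋ = $10,837 → take DB $12,597. Book value $50,389.
Year 7: DB = ⌊$50,389 × 200%/10⌋ = $10,077; SL = ⌊$41,589/4⌋ = $10,397 → take SL $10,397. Book value $39,992.
Year 8: DB = ⌊$39,992 × 200%/10⌋ = $7,998; SL = ⌊$31,192/3⌋ = $10,397 → take SL $10,397. Book value $29,595.
Year 9: DB = ⌊$29,595 × 200%/10⌋ = $5,919; SL = ⌊$20,795/2⌋ = $10,397 → take SL $10,397. Book value $19,198.
Year 10 (final): $19,198 − $8,800 = $10,398. Book value $8,800.

$10,398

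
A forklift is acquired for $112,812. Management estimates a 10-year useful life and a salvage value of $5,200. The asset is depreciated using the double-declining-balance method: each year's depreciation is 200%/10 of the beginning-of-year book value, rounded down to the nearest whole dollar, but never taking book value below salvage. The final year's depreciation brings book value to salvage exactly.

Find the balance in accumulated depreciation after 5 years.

$75,845

Depreciable base = $112,812 − $5,200 = $107,612.
Year 1: ⌊$112,812 × 200%/10⌋ = $22,562. Book value $90,250.
Year 2: ⌊$90,250 × 200%/10⌋ = $18,050. Book value $72,200.
Year 3: ⌊$72,200 × 200%/10⌋ = $14,440. Book value $57,760.
Year 4: ⌊$57,760 × 200%/10⌋ = $11,552. Book value $46,208.
Year 5: ⌊$46,208 × 200%/10⌋ = $9,241. Book value $36,967.
Accumulated through year 5 = $112,812 − $36,967 = $75,845.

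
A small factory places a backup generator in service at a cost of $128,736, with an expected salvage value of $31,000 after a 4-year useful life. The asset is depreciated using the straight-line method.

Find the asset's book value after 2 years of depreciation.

$79,868

Depreciable base = $128,736 − $31,000 = $97,736.
Annual expense = $97,736 / 4 = $24,434.
End of year 1: book value $104,302.
End of year 2: book value $79,868.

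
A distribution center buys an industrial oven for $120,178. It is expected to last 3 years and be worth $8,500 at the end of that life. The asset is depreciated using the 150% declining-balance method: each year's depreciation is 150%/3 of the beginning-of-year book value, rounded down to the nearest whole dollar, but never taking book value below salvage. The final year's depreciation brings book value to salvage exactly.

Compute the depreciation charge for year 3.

$21,545

Depreciable base = $120,178 − $8,500 = $111,678.
Year 1: ⌊$120,178 × 150%/3⌋ = $60,089. Book value $60,089.
Year 2: ⌊$60,089 × 150%/3⌋ = $30,044. Book value $30,045.
Year 3 (final): $30,045 − $8,500 = $21,545. Book value $8,500.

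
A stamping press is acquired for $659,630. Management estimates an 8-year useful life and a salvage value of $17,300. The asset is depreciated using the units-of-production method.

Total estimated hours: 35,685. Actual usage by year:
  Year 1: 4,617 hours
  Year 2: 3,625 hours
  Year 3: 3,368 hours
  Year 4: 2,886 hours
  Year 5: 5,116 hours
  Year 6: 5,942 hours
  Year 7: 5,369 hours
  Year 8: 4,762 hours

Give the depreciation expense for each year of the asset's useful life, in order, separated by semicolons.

$83,106; $65,250; $60,624; $51,948; $92,088; $106,956; $96,642; $85,716

Depreciable base = $659,630 − $17,300 = $642,330.
Rate = $642,330 / 35,685 hours = $18 per hour.
Year 1: 4,617 × $18 = $83,106. Book value $576,524.
Year 2: 3,625 × $18 = $65,250. Book value $511,274.
Year 3: 3,368 × $18 = $60,624. Book value $450,650.
Year 4: 2,886 × $18 = $51,948. Book value $398,702.
Year 5: 5,116 × $18 = $92,088. Book value $306,614.
Year 6: 5,942 × $18 = $106,956. Book value $199,658.
Year 7: 5,369 × $18 = $96,642. Book value $103,016.
Year 8: 4,762 × $18 = $85,716. Book value $17,300.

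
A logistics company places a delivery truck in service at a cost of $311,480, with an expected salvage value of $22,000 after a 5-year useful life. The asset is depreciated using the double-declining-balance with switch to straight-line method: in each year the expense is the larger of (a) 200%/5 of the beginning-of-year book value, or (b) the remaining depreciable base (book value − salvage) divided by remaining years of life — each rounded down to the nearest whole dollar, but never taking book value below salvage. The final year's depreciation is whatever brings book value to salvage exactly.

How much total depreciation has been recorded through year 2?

Depreciable base = $311,480 − $22,000 = $289,480.
Year 1: DB = ⌊$311,480 × 200%/5⌋ = $124,592; SL = ⌊$289,480/5⌋ = $57,896 → take DB $124,592. Book value $186,888.
Year 2: DB = ⌊$186,888 × 200%/5⌋ = $74,755; SL = ⌊$164,888/4⌋ = $41,222 → take DB $74,755. Book value $112,133.
Accumulated through year 2 = $311,480 − $112,133 = $199,347.

$199,347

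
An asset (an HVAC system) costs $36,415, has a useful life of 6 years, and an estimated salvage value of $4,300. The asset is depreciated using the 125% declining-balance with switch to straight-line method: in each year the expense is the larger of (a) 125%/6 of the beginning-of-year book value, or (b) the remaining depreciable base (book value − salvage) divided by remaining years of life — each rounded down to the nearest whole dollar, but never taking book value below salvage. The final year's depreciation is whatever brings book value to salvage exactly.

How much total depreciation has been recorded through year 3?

$18,346

Depreciable base = $36,415 − $4,300 = $32,115.
Year 1: DB = ⌊$36,415 × 125%/6⌋ = $7,586; SL = ⌊$32,115/6⌋ = $5,352 → take DB $7,586. Book value $28,829.
Year 2: DB = ⌊$28,829 × 125%/6⌋ = $6,006; SL = ⌊$24,529/5⌋ = $4,905 → take DB $6,006. Book value $22,823.
Year 3: DB = ⌊$22,823 × 125%/6⌋ = $4,754; SL = ⌊$18,523/4⌋ = $4,630 → take DB $4,754. Book value $18,069.
Accumulated through year 3 = $36,415 − $18,069 = $18,346.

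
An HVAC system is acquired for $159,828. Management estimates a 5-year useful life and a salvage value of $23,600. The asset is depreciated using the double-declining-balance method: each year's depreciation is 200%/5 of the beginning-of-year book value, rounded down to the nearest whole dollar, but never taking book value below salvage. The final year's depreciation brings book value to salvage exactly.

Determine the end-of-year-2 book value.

$57,539

Depreciable base = $159,828 − $23,600 = $136,228.
Year 1: ⌊$159,828 × 200%/5⌋ = $63,931. Book value $95,897.
Year 2: ⌊$95,897 × 200%/5⌋ = $38,358. Book value $57,539.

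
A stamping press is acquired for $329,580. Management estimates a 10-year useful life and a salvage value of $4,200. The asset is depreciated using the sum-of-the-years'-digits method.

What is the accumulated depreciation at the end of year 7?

$289,884

Depreciable base = $329,580 − $4,200 = $325,380.
Sum of the years' digits = 10+9+8+7+6+5+4+3+2+1 = 55.
Year 1: $325,380 × 10/55 = $59,160. Book value $270,420.
Year 2: $325,380 × 9/55 = $53,244. Book value $217,176.
Year 3: $325,380 × 8/55 = $47,328. Book value $169,848.
Year 4: $325,380 × 7/55 = $41,412. Book value $128,436.
Year 5: $325,380 × 6/55 = $35,496. Book value $92,940.
Year 6: $325,380 × 5/55 = $29,580. Book value $63,360.
Year 7: $325,380 × 4/55 = $23,664. Book value $39,696.
Accumulated through year 7 = $329,580 − $39,696 = $289,884.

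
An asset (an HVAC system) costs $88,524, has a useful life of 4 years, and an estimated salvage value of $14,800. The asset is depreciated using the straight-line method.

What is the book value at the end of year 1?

$70,093

Depreciable base = $88,524 − $14,800 = $73,724.
Annual expense = $73,724 / 4 = $18,431.
End of year 1: book value $70,093.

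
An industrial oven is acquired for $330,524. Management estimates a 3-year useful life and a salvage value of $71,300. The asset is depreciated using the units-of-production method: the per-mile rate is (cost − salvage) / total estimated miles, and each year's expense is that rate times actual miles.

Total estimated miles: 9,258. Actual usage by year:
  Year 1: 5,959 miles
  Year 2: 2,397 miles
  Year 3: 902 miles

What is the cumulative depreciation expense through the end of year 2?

$233,968

Depreciable base = $330,524 − $71,300 = $259,224.
Rate = $259,224 / 9,258 miles = $28 per mile.
Year 1: 5,959 × $28 = $166,852. Book value $163,672.
Year 2: 2,397 × $28 = $67,116. Book value $96,556.
Accumulated through year 2 = $330,524 − $96,556 = $233,968.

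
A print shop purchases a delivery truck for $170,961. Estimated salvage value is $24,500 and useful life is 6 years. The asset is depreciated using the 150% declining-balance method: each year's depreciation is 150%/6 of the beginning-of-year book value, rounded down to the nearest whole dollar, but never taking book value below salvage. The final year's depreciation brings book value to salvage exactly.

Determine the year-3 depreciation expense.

$24,041

Depreciable base = $170,961 − $24,500 = $146,461.
Year 1: ⌊$170,961 × 150%/6⌋ = $42,740. Book value $128,221.
Year 2: ⌊$128,221 × 150%/6⌋ = $32,055. Book value $96,166.
Year 3: ⌊$96,166 × 150%/6⌋ = $24,041. Book value $72,125.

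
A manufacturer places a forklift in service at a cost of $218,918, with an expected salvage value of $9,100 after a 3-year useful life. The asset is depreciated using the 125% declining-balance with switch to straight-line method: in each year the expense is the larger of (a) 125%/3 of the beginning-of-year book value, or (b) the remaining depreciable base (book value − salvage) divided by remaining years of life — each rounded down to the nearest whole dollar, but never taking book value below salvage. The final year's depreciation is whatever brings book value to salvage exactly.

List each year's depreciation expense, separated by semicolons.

Depreciable base = $218,918 − $9,100 = $209,818.
Year 1: DB = ⌊$218,918 × 125%/3⌋ = $91,215; SL = ⌊$209,818/3⌋ = $69,939 → take DB $91,215. Book value $127,703.
Year 2: DB = ⌊$127,703 × 125%/3⌋ = $53,209; SL = ⌊$118,603/2⌋ = $59,301 → take SL $59,301. Book value $68,402.
Year 3 (final): $68,402 − $9,100 = $59,302. Book value $9,100.

$91,215; $59,301; $59,302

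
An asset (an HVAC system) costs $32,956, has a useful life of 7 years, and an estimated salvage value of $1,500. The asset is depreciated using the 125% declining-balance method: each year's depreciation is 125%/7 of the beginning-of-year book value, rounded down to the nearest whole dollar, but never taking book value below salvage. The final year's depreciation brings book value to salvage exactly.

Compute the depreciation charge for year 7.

$8,626

Depreciable base = $32,956 − $1,500 = $31,456.
Year 1: ⌊$32,956 × 125%/7⌋ = $5,885. Book value $27,071.
Year 2: ⌊$27,071 × 125%/7⌋ = $4,834. Book value $22,237.
Year 3: ⌊$22,237 × 125%/7⌋ = $3,970. Book value $18,267.
Year 4: ⌊$18,267 × 125%/7⌋ = $3,261. Book value $15,006.
Year 5: ⌊$15,006 × 125%/7⌋ = $2,679. Book value $12,327.
Year 6: ⌊$12,327 × 125%/7⌋ = $2,201. Book value $10,126.
Year 7 (final): $10,126 − $1,500 = $8,626. Book value $1,500.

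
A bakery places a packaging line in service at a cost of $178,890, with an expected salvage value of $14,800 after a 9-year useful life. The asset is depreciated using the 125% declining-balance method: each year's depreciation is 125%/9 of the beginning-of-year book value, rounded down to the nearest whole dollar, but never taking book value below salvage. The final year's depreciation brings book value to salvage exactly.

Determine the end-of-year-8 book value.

$54,085

Depreciable base = $178,890 − $14,800 = $164,090.
Year 1: ⌊$178,890 × 125%/9⌋ = $24,845. Book value $154,045.
Year 2: ⌊$154,045 × 125%/9⌋ = $21,395. Book value $132,650.
Year 3: ⌊$132,650 × 125%/9⌋ = $18,423. Book value $114,227.
Year 4: ⌊$114,227 × 125%/9⌋ = $15,864. Book value $98,363.
Year 5: ⌊$98,363 × 125%/9⌋ = $13,661. Book value $84,702.
Year 6: ⌊$84,702 × 125%/9⌋ = $11,764. Book value $72,938.
Year 7: ⌊$72,938 × 125%/9⌋ = $10,130. Book value $62,808.
Year 8: ⌊$62,808 × 125%/9⌋ = $8,723. Book value $54,085.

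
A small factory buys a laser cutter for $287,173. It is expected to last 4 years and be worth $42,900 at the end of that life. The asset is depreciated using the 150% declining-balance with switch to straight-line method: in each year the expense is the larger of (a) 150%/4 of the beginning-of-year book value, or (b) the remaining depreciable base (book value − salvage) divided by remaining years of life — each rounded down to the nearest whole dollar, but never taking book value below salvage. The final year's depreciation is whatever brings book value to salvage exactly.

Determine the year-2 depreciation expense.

$67,306

Depreciable base = $287,173 − $42,900 = $244,273.
Year 1: DB = ⌊$287,173 × 150%/4⌋ = $107,689; SL = ⌊$244,273/4⌋ = $61,068 → take DB $107,689. Book value $179,484.
Year 2: DB = ⌊$179,484 × 150%/4⌋ = $67,306; SL = ⌊$136,584/3⌋ = $45,528 → take DB $67,306. Book value $112,178.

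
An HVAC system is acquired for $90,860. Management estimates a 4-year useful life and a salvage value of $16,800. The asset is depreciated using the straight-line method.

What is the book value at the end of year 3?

Depreciable base = $90,860 − $16,800 = $74,060.
Annual expense = $74,060 / 4 = $18,515.
End of year 1: book value $72,345.
End of year 2: book value $53,830.
End of year 3: book value $35,315.

$35,315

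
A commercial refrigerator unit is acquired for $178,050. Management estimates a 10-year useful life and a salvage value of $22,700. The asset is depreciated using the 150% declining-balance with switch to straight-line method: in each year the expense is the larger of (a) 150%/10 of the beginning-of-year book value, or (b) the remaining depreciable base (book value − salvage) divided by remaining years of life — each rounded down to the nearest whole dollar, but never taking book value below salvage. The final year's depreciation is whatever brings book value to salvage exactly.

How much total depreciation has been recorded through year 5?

Depreciable base = $178,050 − $22,700 = $155,350.
Year 1: DB = ⌊$178,050 × 150%/10⌋ = $26,707; SL = ⌊$155,350/10⌋ = $15,535 → take DB $26,707. Book value $151,343.
Year 2: DB = ⌊$151,343 × 150%/10⌋ = $22,701; SL = ⌊$128,643/9⌋ = $14,293 → take DB $22,701. Book value $128,642.
Year 3: DB = ⌊$128,642 × 150%/10⌋ = $19,296; SL = ⌊$105,942/8⌋ = $13,242 → take DB $19,296. Book value $109,346.
Year 4: DB = ⌊$109,346 × 150%/10⌋ = $16,401; SL = ⌊$86,646/7⌋ = $12,378 → take DB $16,401. Book value $92,945.
Year 5: DB = ⌊$92,945 × 150%/10⌋ = $13,941; SL = ⌊$70,245/6⌋ = $11,707 → take DB $13,941. Book value $79,004.
Accumulated through year 5 = $178,050 − $79,004 = $99,046.

$99,046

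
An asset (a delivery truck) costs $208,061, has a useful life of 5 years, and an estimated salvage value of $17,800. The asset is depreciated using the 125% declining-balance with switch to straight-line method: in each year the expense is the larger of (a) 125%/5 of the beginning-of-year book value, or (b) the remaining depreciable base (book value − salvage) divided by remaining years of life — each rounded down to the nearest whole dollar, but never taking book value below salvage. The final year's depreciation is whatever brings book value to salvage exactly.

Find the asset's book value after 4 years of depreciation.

$50,879

Depreciable base = $208,061 − $17,800 = $190,261.
Year 1: DB = ⌊$208,061 × 125%/5⌋ = $52,015; SL = ⌊$190,261/5⌋ = $38,052 → take DB $52,015. Book value $156,046.
Year 2: DB = ⌊$156,046 × 125%/5⌋ = $39,011; SL = ⌊$138,246/4⌋ = $34,561 → take DB $39,011. Book value $117,035.
Year 3: DB = ⌊$117,035 × 125%/5⌋ = $29,258; SL = ⌊$99,235/3⌋ = $33,078 → take SL $33,078. Book value $83,957.
Year 4: DB = ⌊$83,957 × 125%/5⌋ = $20,989; SL = ⌊$66,157/2⌋ = $33,078 → take SL $33,078. Book value $50,879.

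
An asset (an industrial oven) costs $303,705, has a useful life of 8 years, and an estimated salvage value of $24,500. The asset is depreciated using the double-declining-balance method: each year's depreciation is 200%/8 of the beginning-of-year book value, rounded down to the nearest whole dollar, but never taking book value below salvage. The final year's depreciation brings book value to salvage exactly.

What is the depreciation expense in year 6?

Depreciable base = $303,705 − $24,500 = $279,205.
Year 1: ⌊$303,705 × 200%/8⌋ = $75,926. Book value $227,779.
Year 2: ⌊$227,779 × 200%/8⌋ = $56,944. Book value $170,835.
Year 3: ⌊$170,835 × 200%/8⌋ = $42,708. Book value $128,127.
Year 4: ⌊$128,127 × 200%/8⌋ = $32,031. Book value $96,096.
Year 5: ⌊$96,096 × 200%/8⌋ = $24,024. Book value $72,072.
Year 6: ⌊$72,072 × 200%/8⌋ = $18,018. Book value $54,054.

$18,018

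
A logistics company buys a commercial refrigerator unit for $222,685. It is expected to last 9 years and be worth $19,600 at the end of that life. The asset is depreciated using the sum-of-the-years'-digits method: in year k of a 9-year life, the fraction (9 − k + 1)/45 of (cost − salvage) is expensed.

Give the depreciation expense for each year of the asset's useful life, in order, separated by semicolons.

Depreciable base = $222,685 − $19,600 = $203,085.
Sum of the years' digits = 9+8+7+6+5+4+3+2+1 = 45.
Year 1: $203,085 × 9/45 = $40,617. Book value $182,068.
Year 2: $203,085 × 8/45 = $36,104. Book value $145,964.
Year 3: $203,085 × 7/45 = $31,591. Book value $114,373.
Year 4: $203,085 × 6/45 = $27,078. Book value $87,295.
Year 5: $203,085 × 5/45 = $22,565. Book value $64,730.
Year 6: $203,085 × 4/45 = $18,052. Book value $46,678.
Year 7: $203,085 × 3/45 = $13,539. Book value $33,139.
Year 8: $203,085 × 2/45 = $9,026. Book value $24,113.
Year 9: $203,085 × 1/45 = $4,513. Book value $19,600.

$40,617; $36,104; $31,591; $27,078; $22,565; $18,052; $13,539; $9,026; $4,513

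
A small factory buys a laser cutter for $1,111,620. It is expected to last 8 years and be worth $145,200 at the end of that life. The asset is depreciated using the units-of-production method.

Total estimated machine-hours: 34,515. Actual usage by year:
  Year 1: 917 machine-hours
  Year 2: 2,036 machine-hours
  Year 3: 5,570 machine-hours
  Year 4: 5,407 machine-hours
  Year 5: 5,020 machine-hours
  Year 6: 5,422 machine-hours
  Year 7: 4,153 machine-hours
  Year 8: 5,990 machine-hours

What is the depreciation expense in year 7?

$116,284

Depreciable base = $1,111,620 − $145,200 = $966,420.
Rate = $966,420 / 34,515 machine-hours = $28 per machine-hour.
Year 1: 917 × $28 = $25,676. Book value $1,085,944.
Year 2: 2,036 × $28 = $57,008. Book value $1,028,936.
Year 3: 5,570 × $28 = $155,960. Book value $872,976.
Year 4: 5,407 × $28 = $151,396. Book value $721,580.
Year 5: 5,020 × $28 = $140,560. Book value $581,020.
Year 6: 5,422 × $28 = $151,816. Book value $429,204.
Year 7: 4,153 × $28 = $116,284. Book value $312,920.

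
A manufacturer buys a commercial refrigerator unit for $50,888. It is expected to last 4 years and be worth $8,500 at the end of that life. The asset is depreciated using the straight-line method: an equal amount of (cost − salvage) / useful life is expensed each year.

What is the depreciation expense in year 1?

$10,597

Depreciable base = $50,888 − $8,500 = $42,388.
Annual expense = $42,388 / 4 = $10,597.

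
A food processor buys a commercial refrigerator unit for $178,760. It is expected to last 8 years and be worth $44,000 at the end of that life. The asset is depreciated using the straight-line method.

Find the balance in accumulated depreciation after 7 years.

$117,915

Depreciable base = $178,760 − $44,000 = $134,760.
Annual expense = $134,760 / 8 = $16,845.
End of year 1: book value $161,915.
End of year 2: book value $145,070.
End of year 3: book value $128,225.
End of year 4: book value $111,380.
End of year 5: book value $94,535.
End of year 6: book value $77,690.
End of year 7: book value $60,845.
Accumulated through year 7 = $178,760 − $60,845 = $117,915.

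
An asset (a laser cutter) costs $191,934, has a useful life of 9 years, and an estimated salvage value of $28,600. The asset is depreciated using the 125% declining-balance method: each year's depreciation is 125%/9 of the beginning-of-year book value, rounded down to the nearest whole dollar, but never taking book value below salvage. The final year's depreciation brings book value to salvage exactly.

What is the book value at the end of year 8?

Depreciable base = $191,934 − $28,600 = $163,334.
Year 1: ⌊$191,934 × 125%/9⌋ = $26,657. Book value $165,277.
Year 2: ⌊$165,277 × 125%/9⌋ = $22,955. Book value $142,322.
Year 3: ⌊$142,322 × 125%/9⌋ = $19,766. Book value $122,556.
Year 4: ⌊$122,556 × 125%/9⌋ = $17,021. Book value $105,535.
Year 5: ⌊$105,535 × 125%/9⌋ = $14,657. Book value $90,878.
Year 6: ⌊$90,878 × 125%/9⌋ = $12,621. Book value $78,257.
Year 7: ⌊$78,257 × 125%/9⌋ = $10,869. Book value $67,388.
Year 8: ⌊$67,388 × 125%/9⌋ = $9,359. Book value $58,029.

$58,029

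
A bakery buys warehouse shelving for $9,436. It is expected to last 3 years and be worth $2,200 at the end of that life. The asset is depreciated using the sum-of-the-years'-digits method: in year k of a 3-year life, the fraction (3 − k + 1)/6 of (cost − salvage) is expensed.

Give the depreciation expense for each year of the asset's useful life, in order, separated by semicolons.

Depreciable base = $9,436 − $2,200 = $7,236.
Sum of the years' digits = 3+2+1 = 6.
Year 1: $7,236 × 3/6 = $3,618. Book value $5,818.
Year 2: $7,236 × 2/6 = $2,412. Book value $3,406.
Year 3: $7,236 × 1/6 = $1,206. Book value $2,200.

$3,618; $2,412; $1,206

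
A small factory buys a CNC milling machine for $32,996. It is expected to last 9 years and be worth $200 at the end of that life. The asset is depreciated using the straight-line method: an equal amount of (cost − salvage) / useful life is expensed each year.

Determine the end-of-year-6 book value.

Depreciable base = $32,996 − $200 = $32,796.
Annual expense = $32,796 / 9 = $3,644.
End of year 1: book value $29,352.
End of year 2: book value $25,708.
End of year 3: book value $22,064.
End of year 4: book value $18,420.
End of year 5: book value $14,776.
End of year 6: book value $11,132.

$11,132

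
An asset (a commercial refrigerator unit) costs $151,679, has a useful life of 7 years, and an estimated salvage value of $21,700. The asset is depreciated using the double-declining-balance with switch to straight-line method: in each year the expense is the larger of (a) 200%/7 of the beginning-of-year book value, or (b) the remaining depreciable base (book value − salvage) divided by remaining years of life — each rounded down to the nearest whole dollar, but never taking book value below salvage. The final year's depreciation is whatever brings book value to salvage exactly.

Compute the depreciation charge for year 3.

$22,110

Depreciable base = $151,679 − $21,700 = $129,979.
Year 1: DB = ⌊$151,679 × 200%/7⌋ = $43,336; SL = ⌊$129,979/7⌋ = $18,568 → take DB $43,336. Book value $108,343.
Year 2: DB = ⌊$108,343 × 200%/7⌋ = $30,955; SL = ⌊$86,643/6⌋ = $14,440 → take DB $30,955. Book value $77,388.
Year 3: DB = ⌊$77,388 × 200%/7⌋ = $22,110; SL = ⌊$55,688/5⌋ = $11,137 → take DB $22,110. Book value $55,278.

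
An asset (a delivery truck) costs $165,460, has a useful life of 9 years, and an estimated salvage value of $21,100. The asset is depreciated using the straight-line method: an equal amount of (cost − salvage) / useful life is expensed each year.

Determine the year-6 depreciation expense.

Depreciable base = $165,460 − $21,100 = $144,360.
Annual expense = $144,360 / 9 = $16,040.

$16,040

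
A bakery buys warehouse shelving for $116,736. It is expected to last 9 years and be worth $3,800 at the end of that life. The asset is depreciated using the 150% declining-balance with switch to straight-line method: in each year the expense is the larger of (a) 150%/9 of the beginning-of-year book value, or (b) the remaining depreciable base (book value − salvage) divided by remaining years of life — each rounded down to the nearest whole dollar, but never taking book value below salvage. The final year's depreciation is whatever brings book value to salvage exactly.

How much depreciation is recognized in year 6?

$10,499

Depreciable base = $116,736 − $3,800 = $112,936.
Year 1: DB = ⌊$116,736 × 150%/9⌋ = $19,456; SL = ⌊$112,936/9⌋ = $12,548 → take DB $19,456. Book value $97,280.
Year 2: DB = ⌊$97,280 × 150%/9⌋ = $16,213; SL = ⌊$93,480/8⌋ = $11,685 → take DB $16,213. Book value $81,067.
Year 3: DB = ⌊$81,067 × 150%/9⌋ = $13,511; SL = ⌊$77,267/7⌋ = $11,038 → take DB $13,511. Book value $67,556.
Year 4: DB = ⌊$67,556 × 150%/9⌋ = $11,259; SL = ⌊$63,756/6⌋ = $10,626 → take DB $11,259. Book value $56,297.
Year 5: DB = ⌊$56,297 × 150%/9⌋ = $9,382; SL = ⌊$52,497/5⌋ = $10,499 → take SL $10,499. Book value $45,798.
Year 6: DB = ⌊$45,798 × 150%/9⌋ = $7,633; SL = ⌊$41,998/4⌋ = $10,499 → take SL $10,499. Book value $35,299.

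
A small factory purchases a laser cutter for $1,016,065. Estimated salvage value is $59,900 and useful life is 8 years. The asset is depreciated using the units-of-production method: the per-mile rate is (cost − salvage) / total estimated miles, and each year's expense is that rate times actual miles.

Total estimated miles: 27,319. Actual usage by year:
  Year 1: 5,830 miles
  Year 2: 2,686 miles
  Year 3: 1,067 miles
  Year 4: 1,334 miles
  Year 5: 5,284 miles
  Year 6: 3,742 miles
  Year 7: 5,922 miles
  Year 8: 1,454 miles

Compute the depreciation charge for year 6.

Depreciable base = $1,016,065 − $59,900 = $956,165.
Rate = $956,165 / 27,319 miles = $35 per mile.
Year 1: 5,830 × $35 = $204,050. Book value $812,015.
Year 2: 2,686 × $35 = $94,010. Book value $718,005.
Year 3: 1,067 × $35 = $37,345. Book value $680,660.
Year 4: 1,334 × $35 = $46,690. Book value $633,970.
Year 5: 5,284 × $35 = $184,940. Book value $449,030.
Year 6: 3,742 × $35 = $130,970. Book value $318,060.

$130,970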